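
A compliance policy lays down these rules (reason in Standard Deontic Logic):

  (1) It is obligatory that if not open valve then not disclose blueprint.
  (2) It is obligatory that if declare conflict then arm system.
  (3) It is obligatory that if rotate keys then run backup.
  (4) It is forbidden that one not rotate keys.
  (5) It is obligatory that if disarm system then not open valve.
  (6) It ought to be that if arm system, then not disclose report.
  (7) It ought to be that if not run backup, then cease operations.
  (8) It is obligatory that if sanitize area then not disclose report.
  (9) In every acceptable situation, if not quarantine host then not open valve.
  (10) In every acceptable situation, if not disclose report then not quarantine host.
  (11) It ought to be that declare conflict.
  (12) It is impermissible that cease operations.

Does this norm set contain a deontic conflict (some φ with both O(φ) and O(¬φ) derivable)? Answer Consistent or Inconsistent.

Consistent

Premise 7 is O(¬run_backup → cease_operations), but O(¬run_backup) is not derivable from the premises, so it does not yield O(cease_operations).
So O(cease_operations) is not derivable, and the apparent clash with O(¬cease_operations) does not arise.
A world satisfying every obligation exists (e.g. arm_system=true, cease_operations=false, declare_conflict=true, disarm_system=false, disclose_blueprint=false, disclose_report=false, open_valve=false, quarantine_host=false, rotate_keys=true, run_backup=true, sanitize_area=false); no atom is both obligatory and forbidden, so the set is consistent.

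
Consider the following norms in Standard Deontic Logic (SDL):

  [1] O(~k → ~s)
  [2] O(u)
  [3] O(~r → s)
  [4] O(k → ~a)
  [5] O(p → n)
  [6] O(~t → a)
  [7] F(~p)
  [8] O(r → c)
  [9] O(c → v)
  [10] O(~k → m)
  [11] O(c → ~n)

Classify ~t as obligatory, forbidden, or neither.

F(~p) at premise 7 means O(p).
From O(p) and premise 5, O(p → n), we obtain O(n).
Premise 11 is O(c → ~n); contrapositively O(n → ~c). Since O(n) holds, K gives O(~c).
Premise 8 is O(r → c); contrapositively O(~c → ~r). Since O(~c) holds, K gives O(~r).
From O(~r) and premise 3, O(~r → s), we obtain O(s).
The contrapositive of premise 1 (O(~k → ~s)) is O(s → k), and O(s) is already established, so O(k).
Premise 4 is O(k → ~a); since O(k), deontic closure gives O(~a).
Premise 6, O(~t → a), contraposes to O(~a → t); with O(~a) we get O(t).
Premises 2, 9, 10 do not contribute to this derivation.
Thus O(t), which is F(~t): ~t is forbidden.

Forbidden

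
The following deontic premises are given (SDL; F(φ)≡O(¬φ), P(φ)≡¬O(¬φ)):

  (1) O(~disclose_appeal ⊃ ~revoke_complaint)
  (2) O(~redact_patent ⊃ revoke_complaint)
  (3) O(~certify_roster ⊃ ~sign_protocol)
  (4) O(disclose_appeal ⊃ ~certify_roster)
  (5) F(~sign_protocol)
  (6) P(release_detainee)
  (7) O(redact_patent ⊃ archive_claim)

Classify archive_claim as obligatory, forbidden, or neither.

F(~sign_protocol) at premise 5 means O(sign_protocol).
Premise 3 is O(~certify_roster ⊃ ~sign_protocol); contrapositively O(sign_protocol ⊃ certify_roster). Since O(sign_protocol) holds, K gives O(certify_roster).
The contrapositive of premise 4 (O(disclose_appeal ⊃ ~certify_roster)) is O(certify_roster ⊃ ~disclose_appeal), and O(certify_roster) is already established, so O(~disclose_appeal).
With premise 1, O(~disclose_appeal ⊃ ~revoke_complaint), the K-axiom yields O(~revoke_complaint).
Premise 2, O(~redact_patent ⊃ revoke_complaint), contraposes to O(~revoke_complaint ⊃ redact_patent); with O(~revoke_complaint) we get O(redact_patent).
From O(redact_patent) and premise 7, O(redact_patent ⊃ archive_claim), we obtain O(archive_claim).
Premise 6 does not contribute to this derivation.
Hence archive_claim is obligatory.

Obligatory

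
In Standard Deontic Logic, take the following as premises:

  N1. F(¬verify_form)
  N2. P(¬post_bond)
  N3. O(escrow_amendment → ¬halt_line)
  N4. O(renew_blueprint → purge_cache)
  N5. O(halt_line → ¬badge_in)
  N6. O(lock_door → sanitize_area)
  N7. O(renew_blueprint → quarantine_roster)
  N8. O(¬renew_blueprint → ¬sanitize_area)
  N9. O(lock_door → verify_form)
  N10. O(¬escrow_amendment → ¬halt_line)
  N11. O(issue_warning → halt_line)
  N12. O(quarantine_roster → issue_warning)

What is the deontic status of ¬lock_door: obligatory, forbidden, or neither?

By case analysis on ¬escrow_amendment: premise 10 gives O(¬escrow_amendment → ¬halt_line) and premise 3 gives O(escrow_amendment → ¬halt_line), so O(¬halt_line) either way.
Premise 11 is O(issue_warning → halt_line); contrapositively O(¬halt_line → ¬issue_warning). Since O(¬halt_line) holds, K gives O(¬issue_warning).
The contrapositive of premise 12 (O(quarantine_roster → issue_warning)) is O(¬issue_warning → ¬quarantine_roster), and O(¬issue_warning) is already established, so O(¬quarantine_roster).
Premise 7, O(renew_blueprint → quarantine_roster), contraposes to O(¬quarantine_roster → ¬renew_blueprint); with O(¬quarantine_roster) we get O(¬renew_blueprint).
From O(¬renew_blueprint) and premise 8, O(¬renew_blueprint → ¬sanitize_area), we obtain O(¬sanitize_area).
Premise 6, O(lock_door → sanitize_area), contraposes to O(¬sanitize_area → ¬lock_door); with O(¬sanitize_area) we get O(¬lock_door).
Premises 1, 2, 4, 5, 9 do not contribute to this derivation.
Hence ¬lock_door is obligatory.

Obligatory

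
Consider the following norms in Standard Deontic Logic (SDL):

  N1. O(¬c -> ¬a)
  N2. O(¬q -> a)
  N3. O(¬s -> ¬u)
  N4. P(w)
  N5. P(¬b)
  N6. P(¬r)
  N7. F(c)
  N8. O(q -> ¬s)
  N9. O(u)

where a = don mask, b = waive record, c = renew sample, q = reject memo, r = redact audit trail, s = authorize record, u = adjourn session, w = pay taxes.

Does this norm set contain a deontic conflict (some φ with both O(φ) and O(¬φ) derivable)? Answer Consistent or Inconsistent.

Premise 9 gives O(u).
Premise 3, O(¬s -> ¬u), contraposes to O(u -> s); with O(u) we get O(s).
Premise 8, O(q -> ¬s), contraposes to O(s -> ¬q); with O(s) we get O(¬q).
Premise 2 is O(¬q -> a); since O(¬q), deontic closure gives O(a).
Premise 1 is O(¬c -> ¬a); contrapositively O(a -> c). Since O(a) holds, K gives O(c).
However, F(c) at premise 7 amounts to O(¬c).
We now have both O(c) and O(¬c) — c is simultaneously obligatory and forbidden, violating the D-axiom.

Inconsistent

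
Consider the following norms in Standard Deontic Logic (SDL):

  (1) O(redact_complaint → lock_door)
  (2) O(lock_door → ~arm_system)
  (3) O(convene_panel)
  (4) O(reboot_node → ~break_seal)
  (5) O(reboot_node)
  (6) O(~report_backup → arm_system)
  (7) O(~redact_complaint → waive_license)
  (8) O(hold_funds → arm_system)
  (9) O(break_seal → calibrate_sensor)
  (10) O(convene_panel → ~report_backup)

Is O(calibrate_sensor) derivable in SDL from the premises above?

Premise 9 is O(break_seal → calibrate_sensor), but O(break_seal) is not derivable from the premises, so it does not yield O(calibrate_sensor).
No other premise forces O(calibrate_sensor). An ideal world satisfying every premise can still have calibrate_sensor false, so O(calibrate_sensor) is not derivable.

No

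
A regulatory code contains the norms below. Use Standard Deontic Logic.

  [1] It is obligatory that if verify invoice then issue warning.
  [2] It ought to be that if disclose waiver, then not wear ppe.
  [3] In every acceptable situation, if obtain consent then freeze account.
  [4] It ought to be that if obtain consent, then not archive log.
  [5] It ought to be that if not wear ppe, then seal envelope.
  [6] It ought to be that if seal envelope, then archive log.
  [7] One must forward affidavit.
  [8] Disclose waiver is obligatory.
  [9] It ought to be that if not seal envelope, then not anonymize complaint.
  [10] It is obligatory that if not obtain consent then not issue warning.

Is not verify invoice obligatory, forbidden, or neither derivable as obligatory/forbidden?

Obligatory

From premise 8 we have O(disclose_waiver).
Premise 2 is O(disclose_waiver → ¬wear_ppe); since O(disclose_waiver), deontic closure gives O(¬wear_ppe).
With premise 5, O(¬wear_ppe → seal_envelope), the K-axiom yields O(seal_envelope).
With premise 6, O(seal_envelope → archive_log), the K-axiom yields O(archive_log).
Premise 4, O(obtain_consent → ¬archive_log), contraposes to O(archive_log → ¬obtain_consent); with O(archive_log) we get O(¬obtain_consent).
From O(¬obtain_consent) and premise 10, O(¬obtain_consent → ¬issue_warning), we obtain O(¬issue_warning).
The contrapositive of premise 1 (O(verify_invoice → issue_warning)) is O(¬issue_warning → ¬verify_invoice), and O(¬issue_warning) is already established, so O(¬verify_invoice).
Premises 3, 7, 9 do not contribute to this derivation.
Hence ¬verify_invoice is obligatory.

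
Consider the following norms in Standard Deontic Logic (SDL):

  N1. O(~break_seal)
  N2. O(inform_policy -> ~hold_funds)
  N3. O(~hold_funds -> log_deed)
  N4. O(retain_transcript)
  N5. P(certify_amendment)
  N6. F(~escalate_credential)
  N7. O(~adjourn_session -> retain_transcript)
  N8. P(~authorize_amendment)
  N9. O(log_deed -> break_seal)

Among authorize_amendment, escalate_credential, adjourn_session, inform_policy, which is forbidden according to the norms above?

Premise 1 gives O(~break_seal).
The contrapositive of premise 9 (O(log_deed -> break_seal)) is O(~break_seal -> ~log_deed), and O(~break_seal) is already established, so O(~log_deed).
The contrapositive of premise 3 (O(~hold_funds -> log_deed)) is O(~log_deed -> hold_funds), and O(~log_deed) is already established, so O(hold_funds).
The contrapositive of premise 2 (O(inform_policy -> ~hold_funds)) is O(hold_funds -> ~inform_policy), and O(hold_funds) is already established, so O(~inform_policy).
So O(~inform_policy) holds, i.e. inform_policy is forbidden. None of the other listed options is forbidden under the premises.

inform_policy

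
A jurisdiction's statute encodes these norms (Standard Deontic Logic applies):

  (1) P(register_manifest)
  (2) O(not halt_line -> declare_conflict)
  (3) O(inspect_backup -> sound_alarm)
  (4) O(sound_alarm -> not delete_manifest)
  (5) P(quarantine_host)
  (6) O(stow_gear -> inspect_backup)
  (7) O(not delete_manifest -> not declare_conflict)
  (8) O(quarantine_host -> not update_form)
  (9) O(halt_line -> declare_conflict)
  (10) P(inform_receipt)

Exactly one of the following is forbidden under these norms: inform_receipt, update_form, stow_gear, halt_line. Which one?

stow_gear

Premises 2 and 9 cover both cases: O(not halt_line -> declare_conflict) and O(halt_line -> declare_conflict). Since not halt_line ∨ halt_line is a tautology, O(declare_conflict) follows.
The contrapositive of premise 7 (O(not delete_manifest -> not declare_conflict)) is O(declare_conflict -> delete_manifest), and O(declare_conflict) is already established, so O(delete_manifest).
The contrapositive of premise 4 (O(sound_alarm -> not delete_manifest)) is O(delete_manifest -> not sound_alarm), and O(delete_manifest) is already established, so O(not sound_alarm).
Premise 3, O(inspect_backup -> sound_alarm), contraposes to O(not sound_alarm -> not inspect_backup); with O(not sound_alarm) we get O(not inspect_backup).
Premise 6, O(stow_gear -> inspect_backup), contraposes to O(not inspect_backup -> not stow_gear); with O(not inspect_backup) we get O(not stow_gear).
So O(not stow_gear) holds, i.e. stow_gear is forbidden. None of the other listed options is forbidden under the premises.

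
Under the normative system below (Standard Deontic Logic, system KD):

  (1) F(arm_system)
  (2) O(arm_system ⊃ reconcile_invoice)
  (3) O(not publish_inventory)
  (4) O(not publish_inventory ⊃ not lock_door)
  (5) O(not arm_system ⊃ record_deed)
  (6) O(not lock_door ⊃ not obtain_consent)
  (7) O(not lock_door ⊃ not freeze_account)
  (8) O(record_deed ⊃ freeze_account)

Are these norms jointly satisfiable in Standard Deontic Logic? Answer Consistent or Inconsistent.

Premise 1, F(arm_system), is equivalent to O(not arm_system).
Applying K to premise 5 (O(not arm_system ⊃ record_deed)) and O(not arm_system) yields O(record_deed).
Premise 8 is O(record_deed ⊃ freeze_account); since O(record_deed), deontic closure gives O(freeze_account).
Premise 7 is O(not lock_door ⊃ not freeze_account); contrapositively O(freeze_account ⊃ lock_door). Since O(freeze_account) holds, K gives O(lock_door).
The contrapositive of premise 4 (O(not publish_inventory ⊃ not lock_door)) is O(lock_door ⊃ publish_inventory), and O(lock_door) is already established, so O(publish_inventory).
But premise 3 directly asserts O(not publish_inventory).
We now have both O(publish_inventory) and O(not publish_inventory) — publish_inventory is simultaneously obligatory and forbidden, violating the D-axiom.

Inconsistent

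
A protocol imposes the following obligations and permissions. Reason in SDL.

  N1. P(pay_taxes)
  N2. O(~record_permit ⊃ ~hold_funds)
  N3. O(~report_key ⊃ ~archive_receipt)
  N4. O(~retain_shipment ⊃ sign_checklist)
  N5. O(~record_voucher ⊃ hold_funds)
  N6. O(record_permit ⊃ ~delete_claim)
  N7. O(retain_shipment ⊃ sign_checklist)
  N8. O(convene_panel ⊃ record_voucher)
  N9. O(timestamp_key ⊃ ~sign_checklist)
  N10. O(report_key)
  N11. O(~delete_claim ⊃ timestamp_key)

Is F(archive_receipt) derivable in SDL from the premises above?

No

Premise 3 is O(~report_key ⊃ ~archive_receipt), but O(~report_key) is not derivable from the premises, so it does not yield O(~archive_receipt).
No other premise forces O(~archive_receipt). An ideal world satisfying every premise can still have archive_receipt true, so F(archive_receipt) is not derivable.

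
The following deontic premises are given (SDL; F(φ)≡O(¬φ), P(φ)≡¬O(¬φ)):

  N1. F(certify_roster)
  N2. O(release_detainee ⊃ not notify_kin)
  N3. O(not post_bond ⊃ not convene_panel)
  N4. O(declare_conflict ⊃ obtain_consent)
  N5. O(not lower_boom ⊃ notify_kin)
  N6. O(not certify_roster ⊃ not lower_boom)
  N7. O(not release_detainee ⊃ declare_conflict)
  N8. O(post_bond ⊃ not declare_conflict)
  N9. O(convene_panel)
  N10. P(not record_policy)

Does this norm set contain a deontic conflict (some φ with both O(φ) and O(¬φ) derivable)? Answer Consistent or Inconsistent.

Inconsistent

From premise 9 we have O(convene_panel).
Premise 3, O(not post_bond ⊃ not convene_panel), contraposes to O(convene_panel ⊃ post_bond); with O(convene_panel) we get O(post_bond).
From O(post_bond) and premise 8, O(post_bond ⊃ not declare_conflict), we obtain O(not declare_conflict).
Premise 7 is O(not release_detainee ⊃ declare_conflict); contrapositively O(not declare_conflict ⊃ release_detainee). Since O(not declare_conflict) holds, K gives O(release_detainee).
From O(release_detainee) and premise 2, O(release_detainee ⊃ not notify_kin), we obtain O(not notify_kin).
Premise 5, O(not lower_boom ⊃ notify_kin), contraposes to O(not notify_kin ⊃ lower_boom); with O(not notify_kin) we get O(lower_boom).
Premise 6 is O(not certify_roster ⊃ not lower_boom); contrapositively O(lower_boom ⊃ certify_roster). Since O(lower_boom) holds, K gives O(certify_roster).
But premise 1, F(certify_roster), means O(not certify_roster).
We now have both O(certify_roster) and O(not certify_roster) — certify_roster is simultaneously obligatory and forbidden, violating the D-axiom.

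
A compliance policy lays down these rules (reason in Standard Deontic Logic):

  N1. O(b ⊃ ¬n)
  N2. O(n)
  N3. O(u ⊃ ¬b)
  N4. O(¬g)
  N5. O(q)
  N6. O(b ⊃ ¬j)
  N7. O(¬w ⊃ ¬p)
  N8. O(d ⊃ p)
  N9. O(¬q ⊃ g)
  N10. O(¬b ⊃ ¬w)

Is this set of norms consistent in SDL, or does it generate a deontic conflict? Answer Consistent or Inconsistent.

Consistent

Premise 9 is O(¬q ⊃ g), but O(¬q) is not derivable from the premises, so it does not yield O(g).
So O(g) is not derivable, and the apparent clash with O(¬g) does not arise.
A world satisfying every obligation exists (e.g. b=false, d=false, g=false, j=false, n=true, p=false, q=true, u=false, w=false); no atom is both obligatory and forbidden, so the set is consistent.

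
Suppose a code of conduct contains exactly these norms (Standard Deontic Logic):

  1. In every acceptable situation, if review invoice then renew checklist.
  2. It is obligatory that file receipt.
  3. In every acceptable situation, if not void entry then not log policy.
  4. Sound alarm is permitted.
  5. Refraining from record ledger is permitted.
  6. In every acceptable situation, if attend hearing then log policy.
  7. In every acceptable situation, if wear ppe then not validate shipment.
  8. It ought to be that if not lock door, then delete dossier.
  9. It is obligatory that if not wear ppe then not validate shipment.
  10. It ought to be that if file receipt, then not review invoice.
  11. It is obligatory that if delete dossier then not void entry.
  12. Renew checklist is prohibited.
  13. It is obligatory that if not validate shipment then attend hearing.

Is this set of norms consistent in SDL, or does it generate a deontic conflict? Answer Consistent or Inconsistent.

Consistent

Premise 1 is O(review_invoice → renew_checklist), but O(review_invoice) is not derivable from the premises, so it does not yield O(renew_checklist).
So O(renew_checklist) is not derivable, and the apparent clash with O(¬renew_checklist) does not arise.
A world satisfying every obligation exists (e.g. attend_hearing=true, delete_dossier=false, file_receipt=true, lock_door=true, log_policy=true, record_ledger=false, renew_checklist=false, review_invoice=false, sound_alarm=false, validate_shipment=false, void_entry=true, wear_ppe=false); no atom is both obligatory and forbidden, so the set is consistent.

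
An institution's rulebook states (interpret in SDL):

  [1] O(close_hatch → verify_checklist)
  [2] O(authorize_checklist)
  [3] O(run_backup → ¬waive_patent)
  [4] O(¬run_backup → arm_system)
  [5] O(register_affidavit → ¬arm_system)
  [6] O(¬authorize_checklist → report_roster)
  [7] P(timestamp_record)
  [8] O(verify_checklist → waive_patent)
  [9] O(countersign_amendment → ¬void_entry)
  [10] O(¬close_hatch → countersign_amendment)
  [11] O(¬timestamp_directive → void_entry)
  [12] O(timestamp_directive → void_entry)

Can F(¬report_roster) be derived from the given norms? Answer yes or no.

No

Premise 6 is O(¬authorize_checklist → report_roster), but O(¬authorize_checklist) is not derivable from the premises, so it does not yield O(report_roster).
No other premise forces O(report_roster). An ideal world satisfying every premise can still have ¬report_roster true, so F(¬report_roster) is not derivable.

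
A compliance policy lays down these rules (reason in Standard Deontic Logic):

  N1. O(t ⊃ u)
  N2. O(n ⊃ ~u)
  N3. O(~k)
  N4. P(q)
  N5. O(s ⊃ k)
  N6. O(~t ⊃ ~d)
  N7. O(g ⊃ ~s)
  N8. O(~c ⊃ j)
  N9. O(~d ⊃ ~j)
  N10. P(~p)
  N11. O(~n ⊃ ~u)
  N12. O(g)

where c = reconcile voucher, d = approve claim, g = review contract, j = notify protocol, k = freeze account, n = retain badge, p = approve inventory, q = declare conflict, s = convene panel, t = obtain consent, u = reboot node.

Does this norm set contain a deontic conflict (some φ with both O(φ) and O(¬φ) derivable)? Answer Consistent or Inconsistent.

Premise 5 is O(s ⊃ k), but O(s) is not derivable from the premises, so it does not yield O(k).
So O(k) is not derivable, and the apparent clash with O(~k) does not arise.
A world satisfying every obligation exists (e.g. c=true, d=false, g=true, j=false, k=false, n=false, p=false, q=false, s=false, t=false, u=false); no atom is both obligatory and forbidden, so the set is consistent.

Consistent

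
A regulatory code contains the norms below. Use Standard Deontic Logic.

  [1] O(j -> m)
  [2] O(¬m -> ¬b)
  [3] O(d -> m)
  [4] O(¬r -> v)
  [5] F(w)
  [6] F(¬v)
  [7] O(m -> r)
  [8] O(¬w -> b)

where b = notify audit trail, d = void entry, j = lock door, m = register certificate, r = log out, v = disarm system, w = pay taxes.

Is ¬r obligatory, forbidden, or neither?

Premise 5, F(w), is equivalent to O(¬w).
From O(¬w) and premise 8, O(¬w -> b), we obtain O(b).
Premise 2 is O(¬m -> ¬b); contrapositively O(b -> m). Since O(b) holds, K gives O(m).
From O(m) and premise 7, O(m -> r), we obtain O(r).
Premises 1, 3, 4, 6 do not contribute to this derivation.
Thus O(r), which is F(¬r): ¬r is forbidden.

Forbidden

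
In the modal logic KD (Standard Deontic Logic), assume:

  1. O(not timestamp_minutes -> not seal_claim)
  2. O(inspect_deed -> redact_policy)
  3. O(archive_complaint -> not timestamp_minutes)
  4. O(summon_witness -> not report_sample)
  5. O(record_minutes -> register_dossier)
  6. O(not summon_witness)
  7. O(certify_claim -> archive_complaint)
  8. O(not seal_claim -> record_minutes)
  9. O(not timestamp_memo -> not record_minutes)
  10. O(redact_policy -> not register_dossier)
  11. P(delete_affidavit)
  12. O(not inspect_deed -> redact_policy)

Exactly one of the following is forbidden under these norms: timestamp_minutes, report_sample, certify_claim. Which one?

certify_claim

By case analysis on inspect_deed: premise 2 gives O(inspect_deed -> redact_policy) and premise 12 gives O(not inspect_deed -> redact_policy), so O(redact_policy) either way.
Premise 10 is O(redact_policy -> not register_dossier); since O(redact_policy), deontic closure gives O(not register_dossier).
The contrapositive of premise 5 (O(record_minutes -> register_dossier)) is O(not register_dossier -> not record_minutes), and O(not register_dossier) is already established, so O(not record_minutes).
Premise 8, O(not seal_claim -> record_minutes), contraposes to O(not record_minutes -> seal_claim); with O(not record_minutes) we get O(seal_claim).
Premise 1 is O(not timestamp_minutes -> not seal_claim); contrapositively O(seal_claim -> timestamp_minutes). Since O(seal_claim) holds, K gives O(timestamp_minutes).
Premise 3 is O(archive_complaint -> not timestamp_minutes); contrapositively O(timestamp_minutes -> not archive_complaint). Since O(timestamp_minutes) holds, K gives O(not archive_complaint).
Premise 7, O(certify_claim -> archive_complaint), contraposes to O(not archive_complaint -> not certify_claim); with O(not archive_complaint) we get O(not certify_claim).
So O(not certify_claim) holds, i.e. certify_claim is forbidden. None of the other listed options is forbidden under the premises.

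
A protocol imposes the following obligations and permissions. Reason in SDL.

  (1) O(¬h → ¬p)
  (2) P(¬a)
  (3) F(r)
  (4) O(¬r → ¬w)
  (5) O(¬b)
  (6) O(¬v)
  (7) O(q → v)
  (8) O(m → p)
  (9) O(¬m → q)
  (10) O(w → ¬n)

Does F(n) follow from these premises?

No

Premise 10 is O(w → ¬n), but O(w) is not derivable from the premises, so it does not yield O(¬n).
No other premise forces O(¬n). An ideal world satisfying every premise can still have n true, so F(n) is not derivable.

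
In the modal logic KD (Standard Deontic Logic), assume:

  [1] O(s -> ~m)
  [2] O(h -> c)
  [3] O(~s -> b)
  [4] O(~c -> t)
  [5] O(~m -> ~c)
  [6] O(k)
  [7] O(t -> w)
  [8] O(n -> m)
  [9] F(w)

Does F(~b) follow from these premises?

Yes

Premise 9 is F(w), i.e. O(~w).
Premise 7 is O(t -> w); contrapositively O(~w -> ~t). Since O(~w) holds, K gives O(~t).
The contrapositive of premise 4 (O(~c -> t)) is O(~t -> c), and O(~t) is already established, so O(c).
Premise 5 is O(~m -> ~c); contrapositively O(c -> m). Since O(c) holds, K gives O(m).
The contrapositive of premise 1 (O(s -> ~m)) is O(m -> ~s), and O(m) is already established, so O(~s).
Applying K to premise 3 (O(~s -> b)) and O(~s) yields O(b).
Premises 2, 6, 8 do not contribute to this derivation.
So O(b) holds, i.e. F(~b). The claim follows.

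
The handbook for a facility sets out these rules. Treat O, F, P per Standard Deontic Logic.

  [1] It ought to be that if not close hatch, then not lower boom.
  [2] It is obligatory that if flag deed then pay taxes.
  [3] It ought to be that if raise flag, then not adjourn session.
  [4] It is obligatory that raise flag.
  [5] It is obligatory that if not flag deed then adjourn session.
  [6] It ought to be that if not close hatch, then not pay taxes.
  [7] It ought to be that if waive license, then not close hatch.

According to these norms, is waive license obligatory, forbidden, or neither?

Premise 4 gives O(raise_flag).
Premise 3 is O(raise_flag → ¬adjourn_session); since O(raise_flag), deontic closure gives O(¬adjourn_session).
Premise 5, O(¬flag_deed → adjourn_session), contraposes to O(¬adjourn_session → flag_deed); with O(¬adjourn_session) we get O(flag_deed).
With premise 2, O(flag_deed → pay_taxes), the K-axiom yields O(pay_taxes).
Premise 6 is O(¬close_hatch → ¬pay_taxes); contrapositively O(pay_taxes → close_hatch). Since O(pay_taxes) holds, K gives O(close_hatch).
Premise 7 is O(waive_license → ¬close_hatch); contrapositively O(close_hatch → ¬waive_license). Since O(close_hatch) holds, K gives O(¬waive_license).
Premise 1 does not contribute to this derivation.
Thus O(¬waive_license), which is F(waive_license): waive_license is forbidden.

Forbidden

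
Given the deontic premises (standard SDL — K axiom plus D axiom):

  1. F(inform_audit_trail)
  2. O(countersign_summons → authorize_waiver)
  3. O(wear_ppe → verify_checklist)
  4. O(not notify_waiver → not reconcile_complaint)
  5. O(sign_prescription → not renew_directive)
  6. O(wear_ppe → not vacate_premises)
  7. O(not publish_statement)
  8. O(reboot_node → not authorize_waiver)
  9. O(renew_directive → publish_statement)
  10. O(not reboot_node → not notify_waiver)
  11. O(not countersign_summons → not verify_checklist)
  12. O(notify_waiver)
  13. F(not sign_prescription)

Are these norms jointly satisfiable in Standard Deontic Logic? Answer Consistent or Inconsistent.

Premise 9 is O(renew_directive → publish_statement), but O(renew_directive) is not derivable from the premises, so it does not yield O(publish_statement).
So O(publish_statement) is not derivable, and the apparent clash with O(not publish_statement) does not arise.
A world satisfying every obligation exists (e.g. authorize_waiver=false, countersign_summons=false, inform_audit_trail=false, notify_waiver=true, publish_statement=false, reboot_node=true, reconcile_complaint=false, renew_directive=false, sign_prescription=true, vacate_premises=false, verify_checklist=false, wear_ppe=false); no atom is both obligatory and forbidden, so the set is consistent.

Consistent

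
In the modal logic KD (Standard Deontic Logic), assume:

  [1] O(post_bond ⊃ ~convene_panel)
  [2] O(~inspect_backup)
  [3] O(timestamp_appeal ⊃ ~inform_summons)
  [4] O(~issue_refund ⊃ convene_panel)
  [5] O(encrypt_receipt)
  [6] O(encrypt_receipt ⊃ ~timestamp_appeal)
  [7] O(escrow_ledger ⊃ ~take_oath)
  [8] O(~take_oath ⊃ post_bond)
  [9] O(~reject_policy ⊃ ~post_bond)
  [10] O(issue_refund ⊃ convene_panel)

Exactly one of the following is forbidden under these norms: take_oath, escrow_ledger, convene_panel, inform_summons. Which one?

Premises 10 and 4 cover both cases: O(issue_refund ⊃ convene_panel) and O(~issue_refund ⊃ convene_panel). Since issue_refund ∨ ~issue_refund is a tautology, O(convene_panel) follows.
Premise 1 is O(post_bond ⊃ ~convene_panel); contrapositively O(convene_panel ⊃ ~post_bond). Since O(convene_panel) holds, K gives O(~post_bond).
The contrapositive of premise 8 (O(~take_oath ⊃ post_bond)) is O(~post_bond ⊃ take_oath), and O(~post_bond) is already established, so O(take_oath).
Premise 7 is O(escrow_ledger ⊃ ~take_oath); contrapositively O(take_oath ⊃ ~escrow_ledger). Since O(take_oath) holds, K gives O(~escrow_ledger).
So O(~escrow_ledger) holds, i.e. escrow_ledger is forbidden. None of the other listed options is forbidden under the premises.

escrow_ledger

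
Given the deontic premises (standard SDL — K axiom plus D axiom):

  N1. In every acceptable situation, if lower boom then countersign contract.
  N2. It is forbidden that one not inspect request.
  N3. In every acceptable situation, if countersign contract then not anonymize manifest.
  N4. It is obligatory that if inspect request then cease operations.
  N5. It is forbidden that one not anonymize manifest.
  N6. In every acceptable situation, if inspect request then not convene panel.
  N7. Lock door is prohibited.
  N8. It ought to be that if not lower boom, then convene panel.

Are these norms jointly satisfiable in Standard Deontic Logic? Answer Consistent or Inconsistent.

F(¬anonymize_manifest) at premise 5 means O(anonymize_manifest).
Premise 3, O(countersign_contract → ¬anonymize_manifest), contraposes to O(anonymize_manifest → ¬countersign_contract); with O(anonymize_manifest) we get O(¬countersign_contract).
Premise 1 is O(lower_boom → countersign_contract); contrapositively O(¬countersign_contract → ¬lower_boom). Since O(¬countersign_contract) holds, K gives O(¬lower_boom).
Applying K to premise 8 (O(¬lower_boom → convene_panel)) and O(¬lower_boom) yields O(convene_panel).
Premise 6 is O(inspect_request → ¬convene_panel); contrapositively O(convene_panel → ¬inspect_request). Since O(convene_panel) holds, K gives O(¬inspect_request).
Yet premise 2 is F(¬inspect_request), i.e. O(inspect_request).
We now have both O(¬inspect_request) and O(inspect_request) — inspect_request is simultaneously obligatory and forbidden, violating the D-axiom.

Inconsistent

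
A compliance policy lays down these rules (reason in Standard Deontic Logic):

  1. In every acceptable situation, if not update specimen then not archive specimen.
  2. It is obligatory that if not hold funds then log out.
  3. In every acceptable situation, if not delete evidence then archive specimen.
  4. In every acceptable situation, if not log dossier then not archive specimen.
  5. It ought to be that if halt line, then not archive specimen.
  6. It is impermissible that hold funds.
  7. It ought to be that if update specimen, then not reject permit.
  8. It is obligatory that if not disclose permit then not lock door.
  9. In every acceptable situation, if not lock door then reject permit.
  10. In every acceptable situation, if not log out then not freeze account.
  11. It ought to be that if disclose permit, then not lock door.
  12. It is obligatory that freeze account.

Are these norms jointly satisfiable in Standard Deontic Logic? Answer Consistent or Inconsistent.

Consistent

Premise 10 is O(¬log_out → ¬freeze_account), but O(¬log_out) is not derivable from the premises, so it does not yield O(¬freeze_account).
So O(¬freeze_account) is not derivable, and the apparent clash with O(freeze_account) does not arise.
A world satisfying every obligation exists (e.g. archive_specimen=false, delete_evidence=true, disclose_permit=false, freeze_account=true, halt_line=false, hold_funds=false, lock_door=false, log_dossier=false, log_out=true, reject_permit=true, update_specimen=false); no atom is both obligatory and forbidden, so the set is consistent.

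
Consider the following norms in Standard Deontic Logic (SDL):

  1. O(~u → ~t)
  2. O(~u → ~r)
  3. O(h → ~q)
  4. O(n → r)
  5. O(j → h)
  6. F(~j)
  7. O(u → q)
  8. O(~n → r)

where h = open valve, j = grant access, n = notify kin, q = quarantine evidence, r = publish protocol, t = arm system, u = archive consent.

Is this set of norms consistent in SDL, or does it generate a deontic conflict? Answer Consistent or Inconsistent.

Premises 4 and 8 are O(n → r) and O(~n → r); every ideal world satisfies n or ~n, so in either case r holds — hence O(r).
Premise 2 is O(~u → ~r); contrapositively O(r → u). Since O(r) holds, K gives O(u).
From O(u) and premise 7, O(u → q), we obtain O(q).
Premise 3, O(h → ~q), contraposes to O(q → ~h); with O(q) we get O(~h).
The contrapositive of premise 5 (O(j → h)) is O(~h → ~j), and O(~h) is already established, so O(~j).
However, F(~j) at premise 6 amounts to O(j).
We now have both O(~j) and O(j) — j is simultaneously obligatory and forbidden, violating the D-axiom.

Inconsistent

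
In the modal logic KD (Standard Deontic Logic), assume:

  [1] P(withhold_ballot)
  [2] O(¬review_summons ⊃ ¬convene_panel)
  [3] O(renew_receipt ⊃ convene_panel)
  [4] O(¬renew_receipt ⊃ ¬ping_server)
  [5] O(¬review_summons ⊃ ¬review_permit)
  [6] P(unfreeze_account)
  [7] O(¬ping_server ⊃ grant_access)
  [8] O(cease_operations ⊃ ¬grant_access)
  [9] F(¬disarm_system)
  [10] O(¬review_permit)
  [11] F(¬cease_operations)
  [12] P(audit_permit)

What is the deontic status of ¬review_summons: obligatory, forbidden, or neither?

Forbidden

F(¬cease_operations) at premise 11 means O(cease_operations).
Applying K to premise 8 (O(cease_operations ⊃ ¬grant_access)) and O(cease_operations) yields O(¬grant_access).
The contrapositive of premise 7 (O(¬ping_server ⊃ grant_access)) is O(¬grant_access ⊃ ping_server), and O(¬grant_access) is already established, so O(ping_server).
Premise 4, O(¬renew_receipt ⊃ ¬ping_server), contraposes to O(ping_server ⊃ renew_receipt); with O(ping_server) we get O(renew_receipt).
From O(renew_receipt) and premise 3, O(renew_receipt ⊃ convene_panel), we obtain O(convene_panel).
The contrapositive of premise 2 (O(¬review_summons ⊃ ¬convene_panel)) is O(convene_panel ⊃ review_summons), and O(convene_panel) is already established, so O(review_summons).
Premises 1, 5, 6, 9, 10, 12 do not contribute to this derivation.
Thus O(review_summons), which is F(¬review_summons): ¬review_summons is forbidden.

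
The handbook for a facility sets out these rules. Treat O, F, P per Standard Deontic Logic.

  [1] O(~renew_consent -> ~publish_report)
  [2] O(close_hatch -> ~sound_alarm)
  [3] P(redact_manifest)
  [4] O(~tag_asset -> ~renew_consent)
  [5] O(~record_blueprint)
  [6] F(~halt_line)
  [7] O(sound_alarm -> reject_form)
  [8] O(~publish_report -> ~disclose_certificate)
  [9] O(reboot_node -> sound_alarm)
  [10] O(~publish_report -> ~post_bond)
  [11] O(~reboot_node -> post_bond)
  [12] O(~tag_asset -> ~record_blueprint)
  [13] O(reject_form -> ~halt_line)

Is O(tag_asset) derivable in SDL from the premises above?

Premise 6, F(~halt_line), is equivalent to O(halt_line).
Premise 13 is O(reject_form -> ~halt_line); contrapositively O(halt_line -> ~reject_form). Since O(halt_line) holds, K gives O(~reject_form).
Premise 7 is O(sound_alarm -> reject_form); contrapositively O(~reject_form -> ~sound_alarm). Since O(~reject_form) holds, K gives O(~sound_alarm).
The contrapositive of premise 9 (O(reboot_node -> sound_alarm)) is O(~sound_alarm -> ~reboot_node), and O(~sound_alarm) is already established, so O(~reboot_node).
From O(~reboot_node) and premise 11, O(~reboot_node -> post_bond), we obtain O(post_bond).
Premise 10, O(~publish_report -> ~post_bond), contraposes to O(post_bond -> publish_report); with O(post_bond) we get O(publish_report).
Premise 1 is O(~renew_consent -> ~publish_report); contrapositively O(publish_report -> renew_consent). Since O(publish_report) holds, K gives O(renew_consent).
Premise 4, O(~tag_asset -> ~renew_consent), contraposes to O(renew_consent -> tag_asset); with O(renew_consent) we get O(tag_asset).
Premises 2, 3, 5, 8, 12 do not contribute to this derivation.
So O(tag_asset) follows.

Yes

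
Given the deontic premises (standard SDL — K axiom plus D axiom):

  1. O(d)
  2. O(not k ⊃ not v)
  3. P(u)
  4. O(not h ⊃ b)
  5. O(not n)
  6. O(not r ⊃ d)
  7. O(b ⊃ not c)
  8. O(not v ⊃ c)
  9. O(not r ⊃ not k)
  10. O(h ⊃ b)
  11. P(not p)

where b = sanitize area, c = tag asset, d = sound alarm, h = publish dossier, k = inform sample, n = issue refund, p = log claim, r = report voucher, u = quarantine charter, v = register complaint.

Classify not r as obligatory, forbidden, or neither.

Forbidden

Premises 10 and 4 cover both cases: O(h ⊃ b) and O(not h ⊃ b). Since h ∨ not h is a tautology, O(b) follows.
With premise 7, O(b ⊃ not c), the K-axiom yields O(not c).
Premise 8 is O(not v ⊃ c); contrapositively O(not c ⊃ v). Since O(not c) holds, K gives O(v).
The contrapositive of premise 2 (O(not k ⊃ not v)) is O(v ⊃ k), and O(v) is already established, so O(k).
Premise 9, O(not r ⊃ not k), contraposes to O(k ⊃ r); with O(k) we get O(r).
Premises 1, 3, 5, 6, 11 do not contribute to this derivation.
Thus O(r), which is F(not r): not r is forbidden.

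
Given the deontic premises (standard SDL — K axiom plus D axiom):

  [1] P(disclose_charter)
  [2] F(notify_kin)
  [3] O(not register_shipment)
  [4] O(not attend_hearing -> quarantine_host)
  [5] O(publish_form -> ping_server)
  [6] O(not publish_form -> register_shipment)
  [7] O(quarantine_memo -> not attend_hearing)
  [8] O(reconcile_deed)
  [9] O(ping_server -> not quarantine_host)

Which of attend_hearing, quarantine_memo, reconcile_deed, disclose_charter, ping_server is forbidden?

quarantine_memo

From premise 3 we have O(not register_shipment).
Premise 6 is O(not publish_form -> register_shipment); contrapositively O(not register_shipment -> publish_form). Since O(not register_shipment) holds, K gives O(publish_form).
From O(publish_form) and premise 5, O(publish_form -> ping_server), we obtain O(ping_server).
Premise 9 is O(ping_server -> not quarantine_host); since O(ping_server), deontic closure gives O(not quarantine_host).
The contrapositive of premise 4 (O(not attend_hearing -> quarantine_host)) is O(not quarantine_host -> attend_hearing), and O(not quarantine_host) is already established, so O(attend_hearing).
The contrapositive of premise 7 (O(quarantine_memo -> not attend_hearing)) is O(attend_hearing -> not quarantine_memo), and O(attend_hearing) is already established, so O(not quarantine_memo).
So O(not quarantine_memo) holds, i.e. quarantine_memo is forbidden. None of the other listed options is forbidden under the premises.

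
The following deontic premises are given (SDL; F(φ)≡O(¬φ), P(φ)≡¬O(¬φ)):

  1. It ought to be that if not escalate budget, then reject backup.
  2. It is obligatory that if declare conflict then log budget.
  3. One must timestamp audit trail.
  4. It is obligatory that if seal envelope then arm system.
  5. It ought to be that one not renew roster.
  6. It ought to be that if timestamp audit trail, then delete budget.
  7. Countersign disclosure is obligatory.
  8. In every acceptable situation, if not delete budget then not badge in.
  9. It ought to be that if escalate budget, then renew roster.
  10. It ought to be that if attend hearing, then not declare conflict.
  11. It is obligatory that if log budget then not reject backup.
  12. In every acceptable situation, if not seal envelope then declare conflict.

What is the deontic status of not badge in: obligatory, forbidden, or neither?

Neither

Premise 8 is O(¬delete_budget → ¬badge_in), but O(¬delete_budget) is not derivable from the premises, so it does not yield O(¬badge_in).
No premise or chain of K-axiom applications forces O(¬badge_in), and none forces O(badge_in). So ¬badge_in is neither obligatory nor forbidden under these norms.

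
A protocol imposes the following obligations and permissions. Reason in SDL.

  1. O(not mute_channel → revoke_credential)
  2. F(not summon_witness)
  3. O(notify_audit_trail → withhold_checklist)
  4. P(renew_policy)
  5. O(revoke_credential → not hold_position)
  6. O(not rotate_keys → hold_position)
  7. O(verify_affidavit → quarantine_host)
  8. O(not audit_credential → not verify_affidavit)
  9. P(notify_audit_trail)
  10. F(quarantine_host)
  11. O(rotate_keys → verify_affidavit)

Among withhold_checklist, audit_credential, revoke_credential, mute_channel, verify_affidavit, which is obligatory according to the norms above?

Premise 10, F(quarantine_host), is equivalent to O(not quarantine_host).
The contrapositive of premise 7 (O(verify_affidavit → quarantine_host)) is O(not quarantine_host → not verify_affidavit), and O(not quarantine_host) is already established, so O(not verify_affidavit).
Premise 11 is O(rotate_keys → verify_affidavit); contrapositively O(not verify_affidavit → not rotate_keys). Since O(not verify_affidavit) holds, K gives O(not rotate_keys).
Applying K to premise 6 (O(not rotate_keys → hold_position)) and O(not rotate_keys) yields O(hold_position).
Premise 5 is O(revoke_credential → not hold_position); contrapositively O(hold_position → not revoke_credential). Since O(hold_position) holds, K gives O(not revoke_credential).
The contrapositive of premise 1 (O(not mute_channel → revoke_credential)) is O(not revoke_credential → mute_channel), and O(not revoke_credential) is already established, so O(mute_channel).
So O(mute_channel) holds — mute_channel is obligatory. None of the other listed options is made obligatory by any chain of premises.

mute_channel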